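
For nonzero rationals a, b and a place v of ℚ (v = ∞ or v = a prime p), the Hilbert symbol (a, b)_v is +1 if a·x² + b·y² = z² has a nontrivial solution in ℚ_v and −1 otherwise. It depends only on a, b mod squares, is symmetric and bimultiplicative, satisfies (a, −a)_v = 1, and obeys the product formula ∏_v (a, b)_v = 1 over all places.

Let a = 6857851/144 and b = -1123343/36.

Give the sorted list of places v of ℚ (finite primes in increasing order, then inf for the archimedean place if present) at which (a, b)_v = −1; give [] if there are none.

[7, 11, 17, 23]

(a, b) ≡ (40579, -23) mod (ℚ^×)²; places V = {2, 3, 7, 11, 13, 17, 23, 31, ∞}.
(a,b)_∞: sgn(40579)=+, sgn(-23)=−, so +1.
(a,b)_11: α=1, u≡5; β=0, v≡7 (mod 11); (5|11)=+1, (7|11)=-1; sign (−1)^0·+1^0·-1^1 = -1.
(a,b)_13: α=2, u≡6; β=2, v≡10 (mod 13); (6|13)=-1, (10|13)=+1; sign (−1)^0·-1^2·+1^2 = +1.
(a,b)_23: α=0, u≡17; β=1, v≡15 (mod 23); (17|23)=-1, (15|23)=-1; sign (−1)^0·-1^1·-1^0 = -1.
(a,b)_7: α=1, u≡2; β=0, v≡3 (mod 7); (2|7)=+1, (3|7)=-1; sign (−1)^0·+1^0·-1^1 = -1.
(a,b)_3: α=-2, u≡1; β=-2, v≡1 (mod 3); (1|3)=+1, (1|3)=+1; sign (−1)^0·+1^-2·+1^-2 = +1.
(a,b)_2: α=-4, β=-2; u≡3, v≡1 (mod 8); ε(u)ε(v)=1·0, αω(v)=-4·0, βω(u)=-2·1; sum ≡ 0  ⇒  +1.
(a,b)_17: α=1, u≡14; β=2, v≡3 (mod 17); (14|17)=-1, (3|17)=-1; sign (−1)^0·-1^2·-1^1 = -1.
(a,b)_31: α=1, u≡8; β=0, v≡7 (mod 31); (8|31)=+1, (7|31)=+1; sign (−1)^0·+1^0·+1^1 = +1.
(40579, -23 / ℚ) ramifies at {7, 11, 17, 23}: a division algebra.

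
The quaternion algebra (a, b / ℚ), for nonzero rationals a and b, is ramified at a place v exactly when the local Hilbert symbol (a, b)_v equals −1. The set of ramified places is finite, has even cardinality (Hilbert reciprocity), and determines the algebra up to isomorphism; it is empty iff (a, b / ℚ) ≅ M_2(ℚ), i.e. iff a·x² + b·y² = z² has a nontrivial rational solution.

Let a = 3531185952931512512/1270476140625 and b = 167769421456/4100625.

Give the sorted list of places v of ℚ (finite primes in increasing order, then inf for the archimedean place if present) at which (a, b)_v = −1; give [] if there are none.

[7, 13, 17, 29]

Mod squares: a ≡ 1659931, b ≡ 481. Check v ∈ {∞, 2, 3, 5, 7, 13, 17, 23, 29, 37}.
v=7: a=7^5·(≡4), b=7^2·(≡3) mod 7; (4|7)=+1, (3|7)=-1; (−1)^{5·2·3}·(+1)^2·(-1)^5 = -1.
v=13: a=13^1·(≡9), b=13^1·(≡6) mod 13; (9|13)=+1, (6|13)=-1; (−1)^{1·1·6}·(+1)^1·(-1)^1 = -1.
v=∞: 1659931 > 0 and 481 > 0  ⇒  (a,b)_∞ = +1.
v=3: a=3^-14·(≡1), b=3^-8·(≡1) mod 3; (1|3)=+1, (1|3)=+1; (−1)^{-14·-8·1}·(+1)^-8·(+1)^-14 = +1.
v=2: v_2(a)=6, v_2(b)=4; units ≡ 3, 1 (mod 8); ε·ε+αω+βω = 1·0+6·0+4·1 ≡ 0  ⇒  (a,b)_2 = +1.
v=23: a=23^4·(≡10), b=23^2·(≡17) mod 23; (10|23)=-1, (17|23)=-1; (−1)^{4·2·11}·(-1)^2·(-1)^4 = +1.
v=29: a=29^3·(≡1), b=29^2·(≡21) mod 29; (1|29)=+1, (21|29)=-1; (−1)^{3·2·14}·(+1)^2·(-1)^3 = -1.
v=37: a=37^1·(≡17), b=37^1·(≡22) mod 37; (17|37)=-1, (22|37)=-1; (−1)^{1·1·18}·(-1)^1·(-1)^1 = +1.
v=17: a=17^-1·(≡11), b=17^0·(≡6) mod 17; (11|17)=-1, (6|17)=-1; (−1)^{-1·0·8}·(-1)^0·(-1)^-1 = -1.
v=5: a=5^-6·(≡4), b=5^-4·(≡1) mod 5; (4|5)=+1, (1|5)=+1; (−1)^{-6·-4·2}·(+1)^-4·(+1)^-6 = +1.
(1659931, 481 / ℚ) ramifies at {7, 13, 17, 29}: a division algebra.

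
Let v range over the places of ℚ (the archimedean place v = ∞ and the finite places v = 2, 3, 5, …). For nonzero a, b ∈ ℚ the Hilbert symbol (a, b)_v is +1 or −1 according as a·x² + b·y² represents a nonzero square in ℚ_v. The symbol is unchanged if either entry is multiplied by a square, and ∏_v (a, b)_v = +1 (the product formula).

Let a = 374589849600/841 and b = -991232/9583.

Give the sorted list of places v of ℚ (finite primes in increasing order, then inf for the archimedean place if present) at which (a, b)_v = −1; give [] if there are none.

(a, b) ≡ (46, -14) mod (ℚ^×)²; places V = {2, 3, 5, 7, 11, 23, 29, 37, 47, ∞}.
(a,b)_3: α=2, u≡1; β=0, v≡1 (mod 3); (1|3)=+1, (1|3)=+1; sign (−1)^0·+1^0·+1^2 = +1.
(a,b)_47: α=2, u≡38; β=0, v≡38 (mod 47); (38|47)=-1, (38|47)=-1; sign (−1)^0·-1^0·-1^2 = +1.
(a,b)_11: α=0, u≡2; β=2, v≡7 (mod 11); (2|11)=-1, (7|11)=-1; sign (−1)^0·-1^2·-1^0 = +1.
(a,b)_7: α=0, u≡1; β=-1, v≡6 (mod 7); (1|7)=+1, (6|7)=-1; sign (−1)^0·+1^-1·-1^0 = +1.
(a,b)_5: α=2, u≡4; β=0, v≡1 (mod 5); (4|5)=+1, (1|5)=+1; sign (−1)^0·+1^0·+1^2 = +1.
(a,b)_23: α=1, u≡8; β=0, v≡3 (mod 23); (8|23)=+1, (3|23)=+1; sign (−1)^0·+1^0·+1^1 = +1.
(a,b)_37: α=0, u≡3; β=-2, v≡5 (mod 37); (3|37)=+1, (5|37)=-1; sign (−1)^0·+1^-2·-1^0 = +1.
(a,b)_2: α=15, β=13; u≡7, v≡1 (mod 8); ε(u)ε(v)=1·0, αω(v)=15·0, βω(u)=13·0; sum ≡ 0  ⇒  +1.
(a,b)_∞: sgn(46)=+, sgn(-14)=−, so +1.
(a,b)_29: α=-2, u≡15; β=0, v≡8 (mod 29); (15|29)=-1, (8|29)=-1; sign (−1)^0·-1^0·-1^-2 = +1.
Every local symbol is +1, so the conic 46·x² + -14·y² = z² has ℚ_v-points for all v and hence a ℚ-point; (a, b / ℚ) ≅ M_2(ℚ).

[]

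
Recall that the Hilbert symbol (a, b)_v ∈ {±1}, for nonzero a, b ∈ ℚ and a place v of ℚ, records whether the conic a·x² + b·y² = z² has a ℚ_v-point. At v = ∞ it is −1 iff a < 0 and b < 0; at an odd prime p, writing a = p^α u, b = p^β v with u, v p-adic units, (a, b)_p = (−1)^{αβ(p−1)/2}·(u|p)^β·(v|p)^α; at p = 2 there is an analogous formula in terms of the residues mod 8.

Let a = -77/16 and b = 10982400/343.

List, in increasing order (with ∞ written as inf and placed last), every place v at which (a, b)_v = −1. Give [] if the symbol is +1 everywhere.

[2, 11]

(a, b) ≡ (-77, 3003) mod (ℚ^×)²; places V = {2, 3, 5, 7, 11, 13, ∞}.
(a,b)_13: α=0, u≡9; β=1, v≡12 (mod 13); (9|13)=+1, (12|13)=+1; sign (−1)^0·+1^1·+1^0 = +1.
(a,b)_∞: sgn(-77)=−, sgn(3003)=+, so +1.
(a,b)_2: α=-4, β=10; u≡3, v≡3 (mod 8); ε(u)ε(v)=1·1, αω(v)=-4·1, βω(u)=10·1; sum ≡ 1  ⇒  -1.
(a,b)_3: α=0, u≡1; β=1, v≡2 (mod 3); (1|3)=+1, (2|3)=-1; sign (−1)^0·+1^1·-1^0 = +1.
(a,b)_11: α=1, u≡3; β=1, v≡9 (mod 11); (3|11)=+1, (9|11)=+1; sign (−1)^1·+1^1·+1^1 = -1.
(a,b)_5: α=0, u≡3; β=2, v≡2 (mod 5); (3|5)=-1, (2|5)=-1; sign (−1)^0·-1^2·-1^0 = +1.
(a,b)_7: α=1, u≡5; β=-3, v≡2 (mod 7); (5|7)=-1, (2|7)=+1; sign (−1)^1·-1^-3·+1^1 = +1.
|Ram(-77, 3003)| = 2, even; anisotropic at {2, 11}.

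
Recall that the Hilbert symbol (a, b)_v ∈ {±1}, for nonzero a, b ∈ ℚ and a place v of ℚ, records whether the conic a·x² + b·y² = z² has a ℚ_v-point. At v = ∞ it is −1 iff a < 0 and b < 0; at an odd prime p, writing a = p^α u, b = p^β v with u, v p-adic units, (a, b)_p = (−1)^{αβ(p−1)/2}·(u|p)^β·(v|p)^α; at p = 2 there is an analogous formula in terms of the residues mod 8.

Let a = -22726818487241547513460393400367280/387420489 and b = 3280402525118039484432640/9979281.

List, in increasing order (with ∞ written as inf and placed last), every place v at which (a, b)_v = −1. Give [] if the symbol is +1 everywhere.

[5, 23]

(a, b) ≡ (-50995, 29785) mod (ℚ^×)²; places V = {2, 3, 5, 7, 13, 23, 31, 37, 47, ∞}.
(a,b)_3: α=-18, u≡2; β=-10, v≡1 (mod 3); (2|3)=-1, (1|3)=+1; sign (−1)^0·-1^-10·+1^-18 = +1.
(a,b)_5: α=1, u≡1; β=1, v≡3 (mod 5); (1|5)=+1, (3|5)=-1; sign (−1)^0·+1^1·-1^1 = -1.
(a,b)_7: α=1, u≡2; β=1, v≡3 (mod 7); (2|7)=+1, (3|7)=-1; sign (−1)^1·+1^1·-1^1 = +1.
(a,b)_23: α=10, u≡21; β=7, v≡22 (mod 23); (21|23)=-1, (22|23)=-1; sign (−1)^0·-1^7·-1^10 = -1.
(a,b)_31: α=3, u≡13; β=2, v≡19 (mod 31); (13|31)=-1, (19|31)=+1; sign (−1)^0·-1^2·+1^3 = +1.
(a,b)_47: α=3, u≡38; β=2, v≡36 (mod 47); (38|47)=-1, (36|47)=+1; sign (−1)^0·-1^2·+1^3 = +1.
(a,b)_∞: sgn(-50995)=−, sgn(29785)=+, so +1.
(a,b)_2: α=4, β=8; u≡5, v≡1 (mod 8); ε(u)ε(v)=0·0, αω(v)=4·0, βω(u)=8·1; sum ≡ 0  ⇒  +1.
(a,b)_13: α=2, u≡4; β=-2, v≡11 (mod 13); (4|13)=+1, (11|13)=-1; sign (−1)^0·+1^-2·-1^2 = +1.
(a,b)_37: α=4, u≡10; β=3, v≡10 (mod 37); (10|37)=+1, (10|37)=+1; sign (−1)^0·+1^3·+1^4 = +1.
|Ram(-50995, 29785)| = 2, even; anisotropic at {5, 23}.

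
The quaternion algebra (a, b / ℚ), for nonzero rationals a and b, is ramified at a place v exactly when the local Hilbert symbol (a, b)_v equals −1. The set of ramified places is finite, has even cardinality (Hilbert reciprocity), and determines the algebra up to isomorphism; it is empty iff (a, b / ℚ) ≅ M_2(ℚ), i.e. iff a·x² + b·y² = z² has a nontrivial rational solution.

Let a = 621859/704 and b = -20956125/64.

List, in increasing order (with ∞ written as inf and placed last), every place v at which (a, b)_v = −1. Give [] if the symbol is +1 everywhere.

[3, 7, 11, 47]

(a, b) ≡ (2849, -838245) mod (ℚ^×)²; places V = {2, 3, 5, 7, 11, 29, 37, 41, 47, ∞}.
(a,b)_2: α=-6, β=-6; u≡1, v≡3 (mod 8); ε(u)ε(v)=0·1, αω(v)=-6·1, βω(u)=-6·0; sum ≡ 0  ⇒  +1.
(a,b)_3: α=0, u≡2; β=1, v≡2 (mod 3); (2|3)=-1, (2|3)=-1; sign (−1)^0·-1^1·-1^0 = -1.
(a,b)_7: α=5, u≡4; β=0, v≡6 (mod 7); (4|7)=+1, (6|7)=-1; sign (−1)^0·+1^0·-1^5 = -1.
(a,b)_11: α=-1, u≡2; β=0, v≡7 (mod 11); (2|11)=-1, (7|11)=-1; sign (−1)^0·-1^0·-1^-1 = -1.
(a,b)_47: α=0, u≡45; β=1, v≡34 (mod 47); (45|47)=-1, (34|47)=+1; sign (−1)^0·-1^1·+1^0 = -1.
(a,b)_37: α=1, u≡9; β=0, v≡25 (mod 37); (9|37)=+1, (25|37)=+1; sign (−1)^0·+1^0·+1^1 = +1.
(a,b)_∞: sgn(2849)=+, sgn(-838245)=−, so +1.
(a,b)_41: α=0, u≡31; β=1, v≡17 (mod 41); (31|41)=+1, (17|41)=-1; sign (−1)^0·+1^1·-1^0 = +1.
(a,b)_5: α=0, u≡1; β=3, v≡4 (mod 5); (1|5)=+1, (4|5)=+1; sign (−1)^0·+1^3·+1^0 = +1.
(a,b)_29: α=0, u≡16; β=1, v≡14 (mod 29); (16|29)=+1, (14|29)=-1; sign (−1)^0·+1^1·-1^0 = +1.
|Ram(2849, -838245)| = 4, even; anisotropic at {3, 7, 11, 47}.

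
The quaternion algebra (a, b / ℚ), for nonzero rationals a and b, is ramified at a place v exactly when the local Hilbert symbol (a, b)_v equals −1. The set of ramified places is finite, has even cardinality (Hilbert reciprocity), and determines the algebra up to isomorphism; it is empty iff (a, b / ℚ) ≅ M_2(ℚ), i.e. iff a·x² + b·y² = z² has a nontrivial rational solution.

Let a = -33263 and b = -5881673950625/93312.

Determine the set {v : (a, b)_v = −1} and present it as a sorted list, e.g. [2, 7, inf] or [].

[17, 29, 37, inf]

Mod squares: a ≡ -33263, b ≡ -430882. Check v ∈ {∞, 2, 3, 5, 11, 17, 19, 23, 29, 31, 37}.
v=3: a=3^0·(≡1), b=3^-6·(≡2) mod 3; (1|3)=+1, (2|3)=-1; (−1)^{0·-6·1}·(+1)^-6·(-1)^0 = +1.
v=5: a=5^0·(≡2), b=5^4·(≡2) mod 5; (2|5)=-1, (2|5)=-1; (−1)^{0·4·2}·(-1)^4·(-1)^0 = +1.
v=31: a=31^1·(≡12), b=31^0·(≡14) mod 31; (12|31)=-1, (14|31)=+1; (−1)^{1·0·15}·(-1)^0·(+1)^1 = +1.
v=19: a=19^0·(≡6), b=19^3·(≡13) mod 19; (6|19)=+1, (13|19)=-1; (−1)^{0·3·9}·(+1)^3·(-1)^0 = +1.
v=17: a=17^0·(≡6), b=17^1·(≡16) mod 17; (6|17)=-1, (16|17)=+1; (−1)^{0·1·8}·(-1)^1·(+1)^0 = -1.
v=∞: -33263 < 0 and -430882 < 0  ⇒  (a,b)_∞ = -1.
v=23: a=23^0·(≡18), b=23^1·(≡19) mod 23; (18|23)=+1, (19|23)=-1; (−1)^{0·1·11}·(+1)^1·(-1)^0 = +1.
v=37: a=37^1·(≡26), b=37^0·(≡13) mod 37; (26|37)=+1, (13|37)=-1; (−1)^{1·0·18}·(+1)^0·(-1)^1 = -1.
v=2: v_2(a)=0, v_2(b)=-7; units ≡ 1, 7 (mod 8); ε·ε+αω+βω = 0·1+0·0+-7·0 ≡ 0  ⇒  (a,b)_2 = +1.
v=29: a=29^1·(≡13), b=29^1·(≡27) mod 29; (13|29)=+1, (27|29)=-1; (−1)^{1·1·14}·(+1)^1·(-1)^1 = -1.
v=11: a=11^0·(≡1), b=11^2·(≡2) mod 11; (1|11)=+1, (2|11)=-1; (−1)^{0·2·5}·(+1)^2·(-1)^0 = +1.
Ram(-33263, -430882) = {17, 29, 37, ∞}; no ℚ_17-point on the conic.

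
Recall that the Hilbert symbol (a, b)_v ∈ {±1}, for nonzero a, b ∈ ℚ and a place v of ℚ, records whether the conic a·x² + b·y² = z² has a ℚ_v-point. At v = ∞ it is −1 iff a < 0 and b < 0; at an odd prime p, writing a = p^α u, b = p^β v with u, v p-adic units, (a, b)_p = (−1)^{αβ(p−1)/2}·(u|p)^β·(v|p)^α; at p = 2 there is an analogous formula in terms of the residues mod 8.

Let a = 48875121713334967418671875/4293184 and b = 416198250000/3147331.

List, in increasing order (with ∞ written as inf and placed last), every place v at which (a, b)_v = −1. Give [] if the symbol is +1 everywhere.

[2, 3, 5, 13]

(a, b) ≡ (195, 390507) mod (ℚ^×)²; places V = {2, 3, 5, 7, 11, 13, 17, 19, 23, 31, 37, ∞}.
(a,b)_∞: sgn(195)=+, sgn(390507)=+, so +1.
(a,b)_3: α=3, u≡2; β=5, v≡2 (mod 3); (2|3)=-1, (2|3)=-1; sign (−1)^1·-1^5·-1^3 = -1.
(a,b)_23: α=2, u≡22; β=0, v≡2 (mod 23); (22|23)=-1, (2|23)=+1; sign (−1)^0·-1^0·+1^2 = +1.
(a,b)_31: α=4, u≡25; β=1, v≡12 (mod 31); (25|31)=+1, (12|31)=-1; sign (−1)^0·+1^1·-1^4 = +1.
(a,b)_37: α=-2, u≡34; β=-2, v≡10 (mod 37); (34|37)=+1, (10|37)=+1; sign (−1)^0·+1^-2·+1^-2 = +1.
(a,b)_5: α=7, u≡1; β=6, v≡3 (mod 5); (1|5)=+1, (3|5)=-1; sign (−1)^0·+1^6·-1^7 = -1.
(a,b)_11: α=2, u≡10; β=-2, v≡7 (mod 11); (10|11)=-1, (7|11)=-1; sign (−1)^0·-1^-2·-1^2 = +1.
(a,b)_7: α=-2, u≡3; β=0, v≡3 (mod 7); (3|7)=-1, (3|7)=-1; sign (−1)^0·-1^0·-1^-2 = +1.
(a,b)_2: α=-6, β=4; u≡3, v≡3 (mod 8); ε(u)ε(v)=1·1, αω(v)=-6·1, βω(u)=4·1; sum ≡ 1  ⇒  -1.
(a,b)_19: α=2, u≡6; β=-1, v≡18 (mod 19); (6|19)=+1, (18|19)=-1; sign (−1)^0·+1^-1·-1^2 = +1.
(a,b)_13: α=1, u≡2; β=1, v≡9 (mod 13); (2|13)=-1, (9|13)=+1; sign (−1)^0·-1^1·+1^1 = -1.
(a,b)_17: α=4, u≡8; β=1, v≡8 (mod 17); (8|17)=+1, (8|17)=+1; sign (−1)^0·+1^1·+1^4 = +1.
(195, 390507 / ℚ) ramifies at {2, 3, 5, 13}: a division algebra.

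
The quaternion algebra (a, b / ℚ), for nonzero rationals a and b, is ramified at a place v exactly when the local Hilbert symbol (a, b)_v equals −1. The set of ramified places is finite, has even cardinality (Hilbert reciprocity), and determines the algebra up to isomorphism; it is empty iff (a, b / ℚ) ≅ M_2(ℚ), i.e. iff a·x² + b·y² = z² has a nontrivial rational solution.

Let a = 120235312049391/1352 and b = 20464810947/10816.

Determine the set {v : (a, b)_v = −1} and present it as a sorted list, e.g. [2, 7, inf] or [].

[3, 19]

Mod squares: a ≡ 2622, b ≡ 3. Check v ∈ {∞, 2, 3, 7, 11, 13, 19, 23}.
v=13: a=13^-2·(≡4), b=13^-2·(≡4) mod 13; (4|13)=+1, (4|13)=+1; (−1)^{-2·-2·6}·(+1)^-2·(+1)^-2 = +1.
v=∞: 2622 > 0 and 3 > 0  ⇒  (a,b)_∞ = +1.
v=2: v_2(a)=-3, v_2(b)=-6; units ≡ 7, 3 (mod 8); ε·ε+αω+βω = 1·1+-3·1+-6·0 ≡ 0  ⇒  (a,b)_2 = +1.
v=3: a=3^5·(≡1), b=3^7·(≡1) mod 3; (1|3)=+1, (1|3)=+1; (−1)^{5·7·1}·(+1)^7·(+1)^5 = -1.
v=23: a=23^3·(≡19), b=23^2·(≡16) mod 23; (19|23)=-1, (16|23)=+1; (−1)^{3·2·11}·(-1)^2·(+1)^3 = +1.
v=11: a=11^2·(≡3), b=11^0·(≡3) mod 11; (3|11)=+1, (3|11)=+1; (−1)^{2·0·5}·(+1)^0·(+1)^2 = +1.
v=19: a=19^3·(≡16), b=19^2·(≡2) mod 19; (16|19)=+1, (2|19)=-1; (−1)^{3·2·9}·(+1)^2·(-1)^3 = -1.
v=7: a=7^2·(≡4), b=7^2·(≡6) mod 7; (4|7)=+1, (6|7)=-1; (−1)^{2·2·3}·(+1)^2·(-1)^2 = +1.
|Ram(2622, 3)| = 2, even; anisotropic at {3, 19}.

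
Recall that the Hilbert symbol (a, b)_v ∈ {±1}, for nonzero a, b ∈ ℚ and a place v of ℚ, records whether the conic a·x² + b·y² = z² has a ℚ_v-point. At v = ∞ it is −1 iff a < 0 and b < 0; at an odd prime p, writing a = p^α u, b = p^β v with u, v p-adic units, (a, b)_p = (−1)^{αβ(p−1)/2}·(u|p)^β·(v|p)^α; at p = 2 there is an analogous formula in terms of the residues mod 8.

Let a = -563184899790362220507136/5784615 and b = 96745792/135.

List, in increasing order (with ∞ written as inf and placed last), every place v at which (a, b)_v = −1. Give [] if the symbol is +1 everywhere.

Mod squares: a ≡ -1365, b ≡ 195. Check v ∈ {∞, 2, 3, 5, 7, 11, 13, 23, 31}.
v=3: a=3^-7·(≡1), b=3^-3·(≡2) mod 3; (1|3)=+1, (2|3)=-1; (−1)^{-7·-3·1}·(+1)^-3·(-1)^-7 = +1.
v=13: a=13^1·(≡4), b=13^1·(≡6) mod 13; (4|13)=+1, (6|13)=-1; (−1)^{1·1·6}·(+1)^1·(-1)^1 = -1.
v=31: a=31^8·(≡29), b=31^2·(≡7) mod 31; (29|31)=-1, (7|31)=+1; (−1)^{8·2·15}·(-1)^2·(+1)^8 = +1.
v=∞: -1365 < 0 and 195 > 0  ⇒  (a,b)_∞ = +1.
v=23: a=23^-2·(≡21), b=23^0·(≡17) mod 23; (21|23)=-1, (17|23)=-1; (−1)^{-2·0·11}·(-1)^0·(-1)^-2 = +1.
v=11: a=11^6·(≡8), b=11^2·(≡2) mod 11; (8|11)=-1, (2|11)=-1; (−1)^{6·2·5}·(-1)^2·(-1)^6 = +1.
v=7: a=7^1·(≡4), b=7^0·(≡5) mod 7; (4|7)=+1, (5|7)=-1; (−1)^{1·0·3}·(+1)^0·(-1)^1 = -1.
v=5: a=5^-1·(≡3), b=5^-1·(≡1) mod 5; (3|5)=-1, (1|5)=+1; (−1)^{-1·-1·2}·(-1)^-1·(+1)^-1 = -1.
v=2: v_2(a)=12, v_2(b)=6; units ≡ 3, 3 (mod 8); ε·ε+αω+βω = 1·1+12·1+6·1 ≡ 1  ⇒  (a,b)_2 = -1.
|Ram(-1365, 195)| = 4, even; anisotropic at {2, 5, 7, 13}.

[2, 5, 7, 13]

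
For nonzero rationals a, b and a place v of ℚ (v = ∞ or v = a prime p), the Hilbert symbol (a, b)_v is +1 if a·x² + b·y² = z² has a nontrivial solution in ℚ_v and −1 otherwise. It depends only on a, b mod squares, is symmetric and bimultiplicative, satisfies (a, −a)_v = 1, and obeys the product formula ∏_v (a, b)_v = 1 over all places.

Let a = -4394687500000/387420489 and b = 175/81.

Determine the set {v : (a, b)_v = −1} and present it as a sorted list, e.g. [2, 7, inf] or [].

[7, 41]

Mod squares: a ≡ -574, b ≡ 7. Check v ∈ {∞, 2, 3, 5, 7, 41}.
v=2: v_2(a)=5, v_2(b)=0; units ≡ 1, 7 (mod 8); ε·ε+αω+βω = 0·1+5·0+0·0 ≡ 0  ⇒  (a,b)_2 = +1.
v=3: a=3^-18·(≡2), b=3^-4·(≡1) mod 3; (2|3)=-1, (1|3)=+1; (−1)^{-18·-4·1}·(-1)^-4·(+1)^-18 = +1.
v=41: a=41^1·(≡26), b=41^0·(≡30) mod 41; (26|41)=-1, (30|41)=-1; (−1)^{1·0·20}·(-1)^0·(-1)^1 = -1.
v=5: a=5^10·(≡1), b=5^2·(≡2) mod 5; (1|5)=+1, (2|5)=-1; (−1)^{10·2·2}·(+1)^2·(-1)^10 = +1.
v=∞: -574 < 0 and 7 > 0  ⇒  (a,b)_∞ = +1.
v=7: a=7^3·(≡1), b=7^1·(≡1) mod 7; (1|7)=+1, (1|7)=+1; (−1)^{3·1·3}·(+1)^1·(+1)^3 = -1.
|Ram(-574, 7)| = 2, even; anisotropic at {7, 41}.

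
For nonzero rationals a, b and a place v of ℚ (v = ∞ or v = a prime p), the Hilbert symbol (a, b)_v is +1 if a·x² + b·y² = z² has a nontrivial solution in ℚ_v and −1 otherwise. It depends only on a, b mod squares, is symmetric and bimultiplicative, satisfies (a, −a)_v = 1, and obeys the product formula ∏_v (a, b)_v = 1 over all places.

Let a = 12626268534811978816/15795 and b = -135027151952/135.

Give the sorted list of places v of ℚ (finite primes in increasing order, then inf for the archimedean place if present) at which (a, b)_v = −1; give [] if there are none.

Mod squares: a ≡ 195, b ≡ -1155. Check v ∈ {∞, 2, 3, 5, 7, 11, 13, 19, 29}.
v=29: a=29^4·(≡14), b=29^2·(≡22) mod 29; (14|29)=-1, (22|29)=+1; (−1)^{4·2·14}·(-1)^2·(+1)^4 = +1.
v=∞: 195 > 0 and -1155 < 0  ⇒  (a,b)_∞ = +1.
v=2: v_2(a)=6, v_2(b)=4; units ≡ 3, 5 (mod 8); ε·ε+αω+βω = 1·0+6·1+4·1 ≡ 0  ⇒  (a,b)_2 = +1.
v=3: a=3^-5·(≡2), b=3^-3·(≡2) mod 3; (2|3)=-1, (2|3)=-1; (−1)^{-5·-3·1}·(-1)^-3·(-1)^-5 = -1.
v=13: a=13^-1·(≡7), b=13^0·(≡7) mod 13; (7|13)=-1, (7|13)=-1; (−1)^{-1·0·6}·(-1)^0·(-1)^-1 = -1.
v=7: a=7^2·(≡3), b=7^1·(≡6) mod 7; (3|7)=-1, (6|7)=-1; (−1)^{2·1·3}·(-1)^1·(-1)^2 = -1.
v=11: a=11^2·(≡2), b=11^1·(≡5) mod 11; (2|11)=-1, (5|11)=+1; (−1)^{2·1·5}·(-1)^1·(+1)^2 = -1.
v=5: a=5^-1·(≡4), b=5^-1·(≡4) mod 5; (4|5)=+1, (4|5)=+1; (−1)^{-1·-1·2}·(+1)^-1·(+1)^-1 = +1.
v=19: a=19^6·(≡7), b=19^4·(≡17) mod 19; (7|19)=+1, (17|19)=+1; (−1)^{6·4·9}·(+1)^4·(+1)^6 = +1.
(195, -1155 / ℚ) ramifies at {3, 7, 11, 13}: a division algebra.

[3, 7, 11, 13]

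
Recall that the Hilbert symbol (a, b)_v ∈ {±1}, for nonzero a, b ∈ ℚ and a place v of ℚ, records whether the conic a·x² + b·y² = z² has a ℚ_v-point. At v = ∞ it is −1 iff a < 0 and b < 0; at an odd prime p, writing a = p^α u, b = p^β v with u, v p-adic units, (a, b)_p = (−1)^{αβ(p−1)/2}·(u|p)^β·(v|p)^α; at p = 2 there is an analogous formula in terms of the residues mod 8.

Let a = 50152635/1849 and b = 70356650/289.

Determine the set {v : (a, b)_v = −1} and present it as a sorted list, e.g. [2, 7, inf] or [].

Mod squares: a ≡ 3315, b ≡ 26. Check v ∈ {∞, 2, 3, 5, 7, 13, 17, 41, 43, 47}.
v=41: a=41^2·(≡7), b=41^0·(≡38) mod 41; (7|41)=-1, (38|41)=-1; (−1)^{2·0·20}·(-1)^0·(-1)^2 = +1.
v=3: a=3^3·(≡1), b=3^0·(≡2) mod 3; (1|3)=+1, (2|3)=-1; (−1)^{3·0·1}·(+1)^0·(-1)^3 = -1.
v=7: a=7^0·(≡1), b=7^2·(≡5) mod 7; (1|7)=+1, (5|7)=-1; (−1)^{0·2·3}·(+1)^2·(-1)^0 = +1.
v=47: a=47^0·(≡1), b=47^2·(≡38) mod 47; (1|47)=+1, (38|47)=-1; (−1)^{0·2·23}·(+1)^2·(-1)^0 = +1.
v=13: a=13^1·(≡5), b=13^1·(≡11) mod 13; (5|13)=-1, (11|13)=-1; (−1)^{1·1·6}·(-1)^1·(-1)^1 = +1.
v=2: v_2(a)=0, v_2(b)=1; units ≡ 3, 5 (mod 8); ε·ε+αω+βω = 1·0+0·1+1·1 ≡ 1  ⇒  (a,b)_2 = -1.
v=∞: 3315 > 0 and 26 > 0  ⇒  (a,b)_∞ = +1.
v=17: a=17^1·(≡2), b=17^-2·(≡8) mod 17; (2|17)=+1, (8|17)=+1; (−1)^{1·-2·8}·(+1)^-2·(+1)^1 = +1.
v=43: a=43^-2·(≡15), b=43^0·(≡3) mod 43; (15|43)=+1, (3|43)=-1; (−1)^{-2·0·21}·(+1)^0·(-1)^-2 = +1.
v=5: a=5^1·(≡3), b=5^2·(≡4) mod 5; (3|5)=-1, (4|5)=+1; (−1)^{1·2·2}·(-1)^2·(+1)^1 = +1.
Ram(3315, 26) = {2, 3}; no ℚ_2-point on the conic.

[2, 3]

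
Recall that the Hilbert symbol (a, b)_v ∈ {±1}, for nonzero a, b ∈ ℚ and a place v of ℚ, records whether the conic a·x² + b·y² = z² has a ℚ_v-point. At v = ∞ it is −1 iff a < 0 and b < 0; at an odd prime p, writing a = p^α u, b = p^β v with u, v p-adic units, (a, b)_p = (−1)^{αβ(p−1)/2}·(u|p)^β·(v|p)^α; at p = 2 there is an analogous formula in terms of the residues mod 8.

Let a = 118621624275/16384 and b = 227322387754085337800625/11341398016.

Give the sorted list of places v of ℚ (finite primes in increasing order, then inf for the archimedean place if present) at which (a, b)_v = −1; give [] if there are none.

(a, b) ≡ (11, 161) mod (ℚ^×)²; places V = {2, 3, 5, 7, 11, 13, 17, 23, 43, ∞}.
(a,b)_∞: sgn(11)=+, sgn(161)=+, so +1.
(a,b)_43: α=2, u≡23; β=4, v≡37 (mod 43); (23|43)=+1, (37|43)=-1; sign (−1)^0·+1^4·-1^2 = +1.
(a,b)_7: α=2, u≡4; β=3, v≡2 (mod 7); (4|7)=+1, (2|7)=+1; sign (−1)^0·+1^3·+1^2 = +1.
(a,b)_2: α=-14, β=-26; u≡3, v≡1 (mod 8); ε(u)ε(v)=1·0, αω(v)=-14·0, βω(u)=-26·1; sum ≡ 0  ⇒  +1.
(a,b)_11: α=1, u≡5; β=2, v≡10 (mod 11); (5|11)=+1, (10|11)=-1; sign (−1)^0·+1^2·-1^1 = -1.
(a,b)_5: α=2, u≡4; β=4, v≡1 (mod 5); (4|5)=+1, (1|5)=+1; sign (−1)^0·+1^4·+1^2 = +1.
(a,b)_13: α=0, u≡6; β=-2, v≡8 (mod 13); (6|13)=-1, (8|13)=-1; sign (−1)^0·-1^-2·-1^0 = +1.
(a,b)_23: α=2, u≡7; β=3, v≡7 (mod 23); (7|23)=-1, (7|23)=-1; sign (−1)^0·-1^3·-1^2 = -1.
(a,b)_17: α=0, u≡11; β=2, v≡8 (mod 17); (11|17)=-1, (8|17)=+1; sign (−1)^0·-1^2·+1^0 = +1.
(a,b)_3: α=2, u≡2; β=6, v≡2 (mod 3); (2|3)=-1, (2|3)=-1; sign (−1)^0·-1^6·-1^2 = +1.
Ram(11, 161) = {11, 23}; no ℚ_11-point on the conic.

[11, 23]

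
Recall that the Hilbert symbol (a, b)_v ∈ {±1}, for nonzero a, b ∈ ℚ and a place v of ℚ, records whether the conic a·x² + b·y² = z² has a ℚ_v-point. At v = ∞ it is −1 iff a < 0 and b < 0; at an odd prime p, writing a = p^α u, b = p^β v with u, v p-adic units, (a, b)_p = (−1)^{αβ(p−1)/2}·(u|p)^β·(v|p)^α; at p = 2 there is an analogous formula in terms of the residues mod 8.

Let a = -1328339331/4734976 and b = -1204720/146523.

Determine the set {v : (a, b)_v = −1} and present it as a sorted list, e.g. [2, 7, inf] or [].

Mod squares: a ≡ -11, b ≡ -165. Check v ∈ {∞, 2, 3, 5, 11, 13, 17, 37}.
v=2: v_2(a)=-14, v_2(b)=4; units ≡ 5, 3 (mod 8); ε·ε+αω+βω = 0·1+-14·1+4·1 ≡ 0  ⇒  (a,b)_2 = +1.
v=37: a=37^2·(≡33), b=37^2·(≡15) mod 37; (33|37)=+1, (15|37)=-1; (−1)^{2·2·18}·(+1)^2·(-1)^2 = +1.
v=3: a=3^6·(≡1), b=3^-1·(≡2) mod 3; (1|3)=+1, (2|3)=-1; (−1)^{6·-1·1}·(+1)^-1·(-1)^6 = +1.
v=5: a=5^0·(≡4), b=5^1·(≡2) mod 5; (4|5)=+1, (2|5)=-1; (−1)^{0·1·2}·(+1)^1·(-1)^0 = +1.
v=∞: -11 < 0 and -165 < 0  ⇒  (a,b)_∞ = -1.
v=17: a=17^-2·(≡3), b=17^-2·(≡5) mod 17; (3|17)=-1, (5|17)=-1; (−1)^{-2·-2·8}·(-1)^-2·(-1)^-2 = +1.
v=13: a=13^0·(≡7), b=13^-2·(≡9) mod 13; (7|13)=-1, (9|13)=+1; (−1)^{0·-2·6}·(-1)^-2·(+1)^0 = +1.
v=11: a=11^3·(≡10), b=11^1·(≡6) mod 11; (10|11)=-1, (6|11)=-1; (−1)^{3·1·5}·(-1)^1·(-1)^3 = -1.
|Ram(-11, -165)| = 2, even; anisotropic at {11, ∞}.

[11, inf]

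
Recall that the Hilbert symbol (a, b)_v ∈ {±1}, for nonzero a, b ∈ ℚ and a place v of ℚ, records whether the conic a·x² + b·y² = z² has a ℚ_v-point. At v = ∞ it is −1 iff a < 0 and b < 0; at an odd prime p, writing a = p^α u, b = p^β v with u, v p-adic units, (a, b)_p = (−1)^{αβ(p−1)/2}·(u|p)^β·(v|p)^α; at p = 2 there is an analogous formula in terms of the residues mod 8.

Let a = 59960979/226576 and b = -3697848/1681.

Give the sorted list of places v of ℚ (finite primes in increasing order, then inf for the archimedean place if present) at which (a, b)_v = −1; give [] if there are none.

Mod squares: a ≡ 9139, b ≡ -102718. Check v ∈ {∞, 2, 3, 7, 11, 13, 17, 19, 23, 29, 37, 41}.
v=19: a=19^1·(≡17), b=19^0·(≡3) mod 19; (17|19)=+1, (3|19)=-1; (−1)^{1·0·9}·(+1)^0·(-1)^1 = -1.
v=41: a=41^0·(≡16), b=41^-2·(≡24) mod 41; (16|41)=+1, (24|41)=-1; (−1)^{0·-2·20}·(+1)^-2·(-1)^0 = +1.
v=17: a=17^-2·(≡12), b=17^0·(≡4) mod 17; (12|17)=-1, (4|17)=+1; (−1)^{-2·0·8}·(-1)^0·(+1)^-2 = +1.
v=11: a=11^0·(≡5), b=11^1·(≡4) mod 11; (5|11)=+1, (4|11)=+1; (−1)^{0·1·5}·(+1)^1·(+1)^0 = +1.
v=2: v_2(a)=-4, v_2(b)=3; units ≡ 3, 1 (mod 8); ε·ε+αω+βω = 1·0+-4·0+3·1 ≡ 1  ⇒  (a,b)_2 = -1.
v=29: a=29^0·(≡1), b=29^1·(≡28) mod 29; (1|29)=+1, (28|29)=+1; (−1)^{0·1·14}·(+1)^1·(+1)^0 = +1.
v=∞: 9139 > 0 and -102718 < 0  ⇒  (a,b)_∞ = +1.
v=3: a=3^8·(≡1), b=3^2·(≡2) mod 3; (1|3)=+1, (2|3)=-1; (−1)^{8·2·1}·(+1)^2·(-1)^8 = +1.
v=23: a=23^0·(≡16), b=23^1·(≡20) mod 23; (16|23)=+1, (20|23)=-1; (−1)^{0·1·11}·(+1)^1·(-1)^0 = +1.
v=37: a=37^1·(≡12), b=37^0·(≡5) mod 37; (12|37)=+1, (5|37)=-1; (−1)^{1·0·18}·(+1)^0·(-1)^1 = -1.
v=7: a=7^-2·(≡2), b=7^1·(≡5) mod 7; (2|7)=+1, (5|7)=-1; (−1)^{-2·1·3}·(+1)^1·(-1)^-2 = +1.
v=13: a=13^1·(≡4), b=13^0·(≡7) mod 13; (4|13)=+1, (7|13)=-1; (−1)^{1·0·6}·(+1)^0·(-1)^1 = -1.
(9139, -102718 / ℚ) ramifies at {2, 13, 19, 37}: a division algebra.

[2, 13, 19, 37]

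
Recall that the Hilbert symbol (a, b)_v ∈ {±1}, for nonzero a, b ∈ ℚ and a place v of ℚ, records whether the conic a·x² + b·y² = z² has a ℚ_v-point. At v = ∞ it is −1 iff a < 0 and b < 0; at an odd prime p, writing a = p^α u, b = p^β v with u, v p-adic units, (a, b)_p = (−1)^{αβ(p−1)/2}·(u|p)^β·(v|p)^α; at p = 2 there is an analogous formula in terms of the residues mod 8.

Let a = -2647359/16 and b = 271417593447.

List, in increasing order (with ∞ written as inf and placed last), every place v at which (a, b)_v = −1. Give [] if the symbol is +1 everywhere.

Mod squares: a ≡ -2431, b ≡ 7. Check v ∈ {∞, 2, 3, 7, 11, 13, 17}.
v=13: a=13^1·(≡5), b=13^2·(≡2) mod 13; (5|13)=-1, (2|13)=-1; (−1)^{1·2·6}·(-1)^2·(-1)^1 = -1.
v=7: a=7^0·(≡3), b=7^1·(≡1) mod 7; (3|7)=-1, (1|7)=+1; (−1)^{0·1·3}·(-1)^1·(+1)^0 = -1.
v=11: a=11^3·(≡7), b=11^2·(≡2) mod 11; (7|11)=-1, (2|11)=-1; (−1)^{3·2·5}·(-1)^2·(-1)^3 = -1.
v=3: a=3^2·(≡2), b=3^8·(≡1) mod 3; (2|3)=-1, (1|3)=+1; (−1)^{2·8·1}·(-1)^8·(+1)^2 = +1.
v=17: a=17^1·(≡7), b=17^2·(≡14) mod 17; (7|17)=-1, (14|17)=-1; (−1)^{1·2·8}·(-1)^2·(-1)^1 = -1.
v=2: v_2(a)=-4, v_2(b)=0; units ≡ 1, 7 (mod 8); ε·ε+αω+βω = 0·1+-4·0+0·0 ≡ 0  ⇒  (a,b)_2 = +1.
v=∞: -2431 < 0 and 7 > 0  ⇒  (a,b)_∞ = +1.
|Ram(-2431, 7)| = 4, even; anisotropic at {7, 11, 13, 17}.

[7, 11, 13, 17]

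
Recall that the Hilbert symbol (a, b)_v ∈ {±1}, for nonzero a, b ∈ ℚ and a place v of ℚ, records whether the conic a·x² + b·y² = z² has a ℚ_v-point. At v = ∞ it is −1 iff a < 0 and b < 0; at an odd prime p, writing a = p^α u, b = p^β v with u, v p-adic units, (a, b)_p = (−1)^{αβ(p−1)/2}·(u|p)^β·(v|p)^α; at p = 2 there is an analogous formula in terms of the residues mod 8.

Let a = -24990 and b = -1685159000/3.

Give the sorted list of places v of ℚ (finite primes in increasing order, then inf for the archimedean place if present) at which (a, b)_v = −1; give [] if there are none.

Mod squares: a ≡ -510, b ≡ -3570. Check v ∈ {∞, 2, 3, 5, 7, 17}.
v=2: v_2(a)=1, v_2(b)=3; units ≡ 1, 7 (mod 8); ε·ε+αω+βω = 0·1+1·0+3·0 ≡ 0  ⇒  (a,b)_2 = +1.
v=3: a=3^1·(≡1), b=3^-1·(≡1) mod 3; (1|3)=+1, (1|3)=+1; (−1)^{1·-1·1}·(+1)^-1·(+1)^1 = -1.
v=∞: -510 < 0 and -3570 < 0  ⇒  (a,b)_∞ = -1.
v=5: a=5^1·(≡2), b=5^3·(≡1) mod 5; (2|5)=-1, (1|5)=+1; (−1)^{1·3·2}·(-1)^3·(+1)^1 = -1.
v=17: a=17^1·(≡9), b=17^3·(≡3) mod 17; (9|17)=+1, (3|17)=-1; (−1)^{1·3·8}·(+1)^3·(-1)^1 = -1.
v=7: a=7^2·(≡1), b=7^3·(≡2) mod 7; (1|7)=+1, (2|7)=+1; (−1)^{2·3·3}·(+1)^3·(+1)^2 = +1.
Ram(-510, -3570) = {3, 5, 17, ∞}; no ℚ_3-point on the conic.

[3, 5, 17, inf]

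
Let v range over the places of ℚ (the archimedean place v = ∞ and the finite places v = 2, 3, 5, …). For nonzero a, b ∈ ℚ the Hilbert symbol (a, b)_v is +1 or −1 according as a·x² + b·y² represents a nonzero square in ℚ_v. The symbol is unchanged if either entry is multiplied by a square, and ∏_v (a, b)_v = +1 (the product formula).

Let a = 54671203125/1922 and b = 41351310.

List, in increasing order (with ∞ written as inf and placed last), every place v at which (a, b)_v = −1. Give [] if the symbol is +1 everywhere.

Mod squares: a ≡ 714, b ≡ 510510. Check v ∈ {∞, 2, 3, 5, 7, 11, 13, 17, 31}.
v=2: v_2(a)=-1, v_2(b)=1; units ≡ 5, 7 (mod 8); ε·ε+αω+βω = 0·1+-1·0+1·1 ≡ 1  ⇒  (a,b)_2 = -1.
v=17: a=17^1·(≡4), b=17^1·(≡2) mod 17; (4|17)=+1, (2|17)=+1; (−1)^{1·1·8}·(+1)^1·(+1)^1 = +1.
v=7: a=7^1·(≡4), b=7^1·(≡2) mod 7; (4|7)=+1, (2|7)=+1; (−1)^{1·1·3}·(+1)^1·(+1)^1 = -1.
v=31: a=31^-2·(≡9), b=31^0·(≡7) mod 31; (9|31)=+1, (7|31)=+1; (−1)^{-2·0·15}·(+1)^0·(+1)^-2 = +1.
v=3: a=3^5·(≡1), b=3^5·(≡1) mod 3; (1|3)=+1, (1|3)=+1; (−1)^{5·5·1}·(+1)^5·(+1)^5 = -1.
v=∞: 714 > 0 and 510510 > 0  ⇒  (a,b)_∞ = +1.
v=11: a=11^2·(≡7), b=11^1·(≡4) mod 11; (7|11)=-1, (4|11)=+1; (−1)^{2·1·5}·(-1)^1·(+1)^2 = -1.
v=5: a=5^6·(≡1), b=5^1·(≡2) mod 5; (1|5)=+1, (2|5)=-1; (−1)^{6·1·2}·(+1)^1·(-1)^6 = +1.
v=13: a=13^0·(≡10), b=13^1·(≡4) mod 13; (10|13)=+1, (4|13)=+1; (−1)^{0·1·6}·(+1)^1·(+1)^0 = +1.
|Ram(714, 510510)| = 4, even; anisotropic at {2, 3, 7, 11}.

[2, 3, 7, 11]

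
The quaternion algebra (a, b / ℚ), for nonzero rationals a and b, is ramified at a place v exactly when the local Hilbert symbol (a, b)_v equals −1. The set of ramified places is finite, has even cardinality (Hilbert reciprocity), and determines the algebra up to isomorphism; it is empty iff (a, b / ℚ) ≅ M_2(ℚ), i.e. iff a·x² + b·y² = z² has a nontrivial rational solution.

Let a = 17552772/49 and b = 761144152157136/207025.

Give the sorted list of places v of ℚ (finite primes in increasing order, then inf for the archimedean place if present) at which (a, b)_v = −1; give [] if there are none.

[11, 23, 29, 43]

(a, b) ≡ (487577, 233189) mod (ℚ^×)²; places V = {2, 3, 5, 7, 11, 13, 17, 23, 29, 43, ∞}.
(a,b)_23: α=1, u≡8; β=4, v≡11 (mod 23); (8|23)=+1, (11|23)=-1; sign (−1)^0·+1^4·-1^1 = -1.
(a,b)_11: α=0, u≡10; β=1, v≡6 (mod 11); (10|11)=-1, (6|11)=-1; sign (−1)^0·-1^1·-1^0 = -1.
(a,b)_13: α=0, u≡12; β=-2, v≡11 (mod 13); (12|13)=+1, (11|13)=-1; sign (−1)^0·+1^-2·-1^0 = +1.
(a,b)_17: α=1, u≡15; β=1, v≡16 (mod 17); (15|17)=+1, (16|17)=+1; sign (−1)^0·+1^1·+1^1 = +1.
(a,b)_7: α=-2, u≡6; β=-2, v≡5 (mod 7); (6|7)=-1, (5|7)=-1; sign (−1)^0·-1^-2·-1^-2 = +1.
(a,b)_3: α=2, u≡2; β=6, v≡2 (mod 3); (2|3)=-1, (2|3)=-1; sign (−1)^0·-1^6·-1^2 = +1.
(a,b)_5: α=0, u≡3; β=-2, v≡1 (mod 5); (3|5)=-1, (1|5)=+1; sign (−1)^0·-1^-2·+1^0 = +1.
(a,b)_43: α=1, u≡8; β=1, v≡19 (mod 43); (8|43)=-1, (19|43)=-1; sign (−1)^1·-1^1·-1^1 = -1.
(a,b)_∞: sgn(487577)=+, sgn(233189)=+, so +1.
(a,b)_29: α=1, u≡28; β=1, v≡14 (mod 29); (28|29)=+1, (14|29)=-1; sign (−1)^0·+1^1·-1^1 = -1.
(a,b)_2: α=2, β=4; u≡1, v≡5 (mod 8); ε(u)ε(v)=0·0, αω(v)=2·1, βω(u)=4·0; sum ≡ 0  ⇒  +1.
Ram(487577, 233189) = {11, 23, 29, 43}; no ℚ_11-point on the conic.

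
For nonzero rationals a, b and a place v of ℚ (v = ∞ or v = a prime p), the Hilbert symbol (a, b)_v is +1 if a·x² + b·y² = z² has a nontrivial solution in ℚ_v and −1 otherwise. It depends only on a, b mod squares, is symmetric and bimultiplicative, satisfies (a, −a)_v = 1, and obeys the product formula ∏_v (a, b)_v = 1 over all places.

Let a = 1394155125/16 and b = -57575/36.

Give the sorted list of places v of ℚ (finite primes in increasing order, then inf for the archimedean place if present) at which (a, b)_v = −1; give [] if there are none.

[5, 11]

(a, b) ≡ (2805, -47) mod (ℚ^×)²; places V = {2, 3, 5, 7, 11, 17, 47, ∞}.
(a,b)_2: α=-4, β=-2; u≡5, v≡1 (mod 8); ε(u)ε(v)=0·0, αω(v)=-4·0, βω(u)=-2·1; sum ≡ 0  ⇒  +1.
(a,b)_11: α=1, u≡7; β=0, v≡7 (mod 11); (7|11)=-1, (7|11)=-1; sign (−1)^0·-1^0·-1^1 = -1.
(a,b)_∞: sgn(2805)=+, sgn(-47)=−, so +1.
(a,b)_17: α=1, u≡14; β=0, v≡2 (mod 17); (14|17)=-1, (2|17)=+1; sign (−1)^0·-1^0·+1^1 = +1.
(a,b)_7: α=0, u≡3; β=2, v≡1 (mod 7); (3|7)=-1, (1|7)=+1; sign (−1)^0·-1^2·+1^0 = +1.
(a,b)_47: α=2, u≡27; β=1, v≡43 (mod 47); (27|47)=+1, (43|47)=-1; sign (−1)^0·+1^1·-1^2 = +1.
(a,b)_3: α=3, u≡2; β=-2, v≡1 (mod 3); (2|3)=-1, (1|3)=+1; sign (−1)^0·-1^-2·+1^3 = +1.
(a,b)_5: α=3, u≡1; β=2, v≡2 (mod 5); (1|5)=+1, (2|5)=-1; sign (−1)^0·+1^2·-1^3 = -1.
Ram(2805, -47) = {5, 11}; no ℚ_5-point on the conic.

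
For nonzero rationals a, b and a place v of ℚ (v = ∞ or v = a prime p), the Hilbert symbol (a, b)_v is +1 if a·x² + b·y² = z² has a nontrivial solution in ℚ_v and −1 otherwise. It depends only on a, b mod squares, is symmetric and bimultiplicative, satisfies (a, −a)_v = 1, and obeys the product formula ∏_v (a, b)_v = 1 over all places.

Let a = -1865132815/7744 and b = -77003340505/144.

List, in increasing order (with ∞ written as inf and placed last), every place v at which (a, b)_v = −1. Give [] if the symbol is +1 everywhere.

(a, b) ≡ (-776815, -5437705) mod (ℚ^×)²; places V = {2, 3, 5, 7, 11, 13, 17, 19, 37, ∞}.
(a,b)_19: α=1, u≡14; β=1, v≡8 (mod 19); (14|19)=-1, (8|19)=-1; sign (−1)^1·-1^1·-1^1 = -1.
(a,b)_5: α=1, u≡3; β=1, v≡1 (mod 5); (3|5)=-1, (1|5)=+1; sign (−1)^0·-1^1·+1^1 = -1.
(a,b)_37: α=1, u≡26; β=1, v≡16 (mod 37); (26|37)=+1, (16|37)=+1; sign (−1)^0·+1^1·+1^1 = +1.
(a,b)_2: α=-6, β=-4; u≡1, v≡7 (mod 8); ε(u)ε(v)=0·1, αω(v)=-6·0, βω(u)=-4·0; sum ≡ 0  ⇒  +1.
(a,b)_17: α=1, u≡8; β=3, v≡11 (mod 17); (8|17)=+1, (11|17)=-1; sign (−1)^0·+1^3·-1^1 = -1.
(a,b)_13: α=1, u≡6; β=1, v≡12 (mod 13); (6|13)=-1, (12|13)=+1; sign (−1)^0·-1^1·+1^1 = -1.
(a,b)_∞: sgn(-776815)=−, sgn(-5437705)=−, so -1.
(a,b)_11: α=-2, u≡9; β=0, v≡8 (mod 11); (9|11)=+1, (8|11)=-1; sign (−1)^0·+1^0·-1^-2 = +1.
(a,b)_3: α=0, u≡2; β=-2, v≡2 (mod 3); (2|3)=-1, (2|3)=-1; sign (−1)^0·-1^-2·-1^0 = +1.
(a,b)_7: α=4, u≡5; β=3, v≡5 (mod 7); (5|7)=-1, (5|7)=-1; sign (−1)^0·-1^3·-1^4 = -1.
|Ram(-776815, -5437705)| = 6, even; anisotropic at {5, 7, 13, 17, 19, ∞}.

[5, 7, 13, 17, 19, inf]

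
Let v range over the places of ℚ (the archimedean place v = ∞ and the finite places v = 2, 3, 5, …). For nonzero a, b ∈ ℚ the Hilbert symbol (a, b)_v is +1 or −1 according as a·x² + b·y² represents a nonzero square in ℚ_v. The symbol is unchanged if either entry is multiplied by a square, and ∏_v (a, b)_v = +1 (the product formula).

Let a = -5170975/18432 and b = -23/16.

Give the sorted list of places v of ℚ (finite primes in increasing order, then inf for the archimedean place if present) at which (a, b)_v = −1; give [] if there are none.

(a, b) ≡ (-782, -23) mod (ℚ^×)²; places V = {2, 3, 5, 17, 23, ∞}.
(a,b)_5: α=2, u≡3; β=0, v≡2 (mod 5); (3|5)=-1, (2|5)=-1; sign (−1)^0·-1^0·-1^2 = +1.
(a,b)_2: α=-11, β=-4; u≡1, v≡1 (mod 8); ε(u)ε(v)=0·0, αω(v)=-11·0, βω(u)=-4·0; sum ≡ 0  ⇒  +1.
(a,b)_3: α=-2, u≡1; β=0, v≡1 (mod 3); (1|3)=+1, (1|3)=+1; sign (−1)^0·+1^0·+1^-2 = +1.
(a,b)_23: α=3, u≡9; β=1, v≡10 (mod 23); (9|23)=+1, (10|23)=-1; sign (−1)^1·+1^1·-1^3 = +1.
(a,b)_∞: sgn(-782)=−, sgn(-23)=−, so -1.
(a,b)_17: α=1, u≡10; β=0, v≡6 (mod 17); (10|17)=-1, (6|17)=-1; sign (−1)^0·-1^0·-1^1 = -1.
(-782, -23 / ℚ) ramifies at {17, ∞}: a division algebra.

[17, inf]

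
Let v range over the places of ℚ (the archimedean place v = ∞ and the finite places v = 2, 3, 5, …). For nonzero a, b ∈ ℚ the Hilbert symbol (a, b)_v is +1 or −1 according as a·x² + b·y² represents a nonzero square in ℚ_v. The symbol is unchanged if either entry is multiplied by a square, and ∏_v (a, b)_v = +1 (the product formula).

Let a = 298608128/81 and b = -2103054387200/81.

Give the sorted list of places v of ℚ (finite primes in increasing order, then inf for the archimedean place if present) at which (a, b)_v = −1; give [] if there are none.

[7, 29]

Mod squares: a ≡ 6902, b ≡ -2. Check v ∈ {∞, 2, 3, 5, 7, 13, 17, 29}.
v=7: a=7^1·(≡6), b=7^0·(≡6) mod 7; (6|7)=-1, (6|7)=-1; (−1)^{1·0·3}·(-1)^0·(-1)^1 = -1.
v=3: a=3^-4·(≡2), b=3^-4·(≡1) mod 3; (2|3)=-1, (1|3)=+1; (−1)^{-4·-4·1}·(-1)^-4·(+1)^-4 = +1.
v=2: v_2(a)=9, v_2(b)=11; units ≡ 3, 7 (mod 8); ε·ε+αω+βω = 1·1+9·0+11·1 ≡ 0  ⇒  (a,b)_2 = +1.
v=17: a=17^1·(≡8), b=17^2·(≡8) mod 17; (8|17)=+1, (8|17)=+1; (−1)^{1·2·8}·(+1)^2·(+1)^1 = +1.
v=5: a=5^0·(≡3), b=5^2·(≡2) mod 5; (3|5)=-1, (2|5)=-1; (−1)^{0·2·2}·(-1)^2·(-1)^0 = +1.
v=∞: 6902 > 0 and -2 < 0  ⇒  (a,b)_∞ = +1.
v=13: a=13^2·(≡10), b=13^2·(≡11) mod 13; (10|13)=+1, (11|13)=-1; (−1)^{2·2·6}·(+1)^2·(-1)^2 = +1.
v=29: a=29^1·(≡4), b=29^2·(≡27) mod 29; (4|29)=+1, (27|29)=-1; (−1)^{1·2·14}·(+1)^2·(-1)^1 = -1.
(6902, -2 / ℚ) ramifies at {7, 29}: a division algebra.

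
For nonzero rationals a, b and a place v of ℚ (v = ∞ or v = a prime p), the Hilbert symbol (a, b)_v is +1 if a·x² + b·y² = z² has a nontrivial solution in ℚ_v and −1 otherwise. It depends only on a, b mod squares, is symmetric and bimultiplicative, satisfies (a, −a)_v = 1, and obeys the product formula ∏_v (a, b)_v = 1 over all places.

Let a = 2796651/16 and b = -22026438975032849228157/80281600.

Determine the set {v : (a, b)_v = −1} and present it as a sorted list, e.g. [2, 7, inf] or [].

[2, 11, 13, 19]

Mod squares: a ≡ 310739, b ≡ -111397. Check v ∈ {∞, 2, 3, 5, 7, 11, 13, 19, 41, 53}.
v=2: v_2(a)=-4, v_2(b)=-16; units ≡ 3, 3 (mod 8); ε·ε+αω+βω = 1·1+-4·1+-16·1 ≡ 1  ⇒  (a,b)_2 = -1.
v=53: a=53^1·(≡2), b=53^4·(≡47) mod 53; (2|53)=-1, (47|53)=+1; (−1)^{1·4·26}·(-1)^4·(+1)^1 = +1.
v=7: a=7^0·(≡2), b=7^-2·(≡1) mod 7; (2|7)=+1, (1|7)=+1; (−1)^{0·-2·3}·(+1)^-2·(+1)^0 = +1.
v=19: a=19^0·(≡18), b=19^1·(≡10) mod 19; (18|19)=-1, (10|19)=-1; (−1)^{0·1·9}·(-1)^1·(-1)^0 = -1.
v=3: a=3^2·(≡2), b=3^6·(≡2) mod 3; (2|3)=-1, (2|3)=-1; (−1)^{2·6·1}·(-1)^6·(-1)^2 = +1.
v=∞: 310739 > 0 and -111397 < 0  ⇒  (a,b)_∞ = +1.
v=5: a=5^0·(≡1), b=5^-2·(≡2) mod 5; (1|5)=+1, (2|5)=-1; (−1)^{0·-2·2}·(+1)^-2·(-1)^0 = +1.
v=11: a=11^1·(≡4), b=11^3·(≡5) mod 11; (4|11)=+1, (5|11)=+1; (−1)^{1·3·5}·(+1)^3·(+1)^1 = -1.
v=13: a=13^1·(≡1), b=13^3·(≡8) mod 13; (1|13)=+1, (8|13)=-1; (−1)^{1·3·6}·(+1)^3·(-1)^1 = -1.
v=41: a=41^1·(≡12), b=41^3·(≡13) mod 41; (12|41)=-1, (13|41)=-1; (−1)^{1·3·20}·(-1)^3·(-1)^1 = +1.
|Ram(310739, -111397)| = 4, even; anisotropic at {2, 11, 13, 19}.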